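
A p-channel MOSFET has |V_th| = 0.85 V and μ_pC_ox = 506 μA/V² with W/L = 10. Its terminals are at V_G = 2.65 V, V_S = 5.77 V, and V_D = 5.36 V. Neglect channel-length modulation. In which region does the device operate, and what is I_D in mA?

V_SG = V_S − V_G = 5.77 − 2.65 = 3.12 V; V_SD = V_S − V_D = 5.77 − 5.36 = 0.41 V.
k_p = μ_pC_ox · (W/L) = 5.06 mA/V².
V_ov = V_SG − |V_th| = 3.12 − 0.85 = 2.27 V.
Since V_SD = 0.41 V < V_ov = 2.27 V, the device is in the triode region.
I_D = k_p [V_ov · V_SD − ½ V_SD²] = 5.06 × [2.27 × 0.41 − 0.5 × 0.41²] = 4.28 mA.

Triode; I_D = 4.28 mA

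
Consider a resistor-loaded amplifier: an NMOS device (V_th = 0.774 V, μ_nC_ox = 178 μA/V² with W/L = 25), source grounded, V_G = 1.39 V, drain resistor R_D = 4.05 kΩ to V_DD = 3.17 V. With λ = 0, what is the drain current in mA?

I_D = 0.695 mA

V_GS = V_G = 1.39 V, so V_ov = 1.39 − 0.774 = 0.616 V.
k_n = μ_nC_ox · (W/L) = 4.45 mA/V².
Assume saturation: I_D = ½ k_n V_ov² = 0.5 × 4.45 × 0.616² = 0.844 mA, giving V_DS = V_DD − I_D R_D = 3.17 − 0.844 × 4.05 = -0.249 V.
But -0.249 V < V_ov = 0.616 V, so the device is actually in triode.
In triode I_D = k_n[V_ov V_DS − ½ V_DS²] and I_D = (V_DD − V_DS)/R_D. Equating: 9.01 V_DS² − 12.1 V_DS + 3.17 = 0, giving V_DS = 0.357 V (the root below V_ov).
I_D = (3.17 − 0.357) / 4.05 = 0.695 mA.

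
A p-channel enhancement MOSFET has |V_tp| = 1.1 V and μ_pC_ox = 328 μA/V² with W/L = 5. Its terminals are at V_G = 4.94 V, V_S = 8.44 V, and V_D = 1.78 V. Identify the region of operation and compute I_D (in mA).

Saturation; I_D = 4.72 mA

V_SG = V_S − V_G = 8.44 − 4.94 = 3.5 V; V_SD = V_S − V_D = 8.44 − 1.78 = 6.66 V.
k_p = μ_pC_ox · (W/L) = 1.64 mA/V².
V_ov = V_SG − |V_tp| = 3.5 − 1.1 = 2.4 V.
Since V_SD = 6.66 V ≥ V_ov = 2.4 V, the device is in saturation.
I_D = ½ k_p V_ov² = 0.5 × 1.64 × 2.4² = 4.72 mA.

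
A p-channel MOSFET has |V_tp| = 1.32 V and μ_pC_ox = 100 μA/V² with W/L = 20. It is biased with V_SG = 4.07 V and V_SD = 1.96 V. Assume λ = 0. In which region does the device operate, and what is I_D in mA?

Triode; I_D = 6.94 mA

k_p = μ_pC_ox · (W/L) = 2 mA/V².
V_ov = V_SG − |V_tp| = 4.07 − 1.32 = 2.75 V.
Since V_SD = 1.96 V < V_ov = 2.75 V, the device is in the triode region.
I_D = k_p [V_ov · V_SD − ½ V_SD²] = 2 × [2.75 × 1.96 − 0.5 × 1.96²] = 6.94 mA.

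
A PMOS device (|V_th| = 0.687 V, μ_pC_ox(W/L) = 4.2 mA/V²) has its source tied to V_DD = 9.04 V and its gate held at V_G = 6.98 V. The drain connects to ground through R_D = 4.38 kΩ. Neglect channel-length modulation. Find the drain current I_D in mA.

V_SG = V_DD − V_G = 9.04 − 6.98 = 2.06 V, so V_ov = 2.06 − 0.687 = 1.37 V.
Assume saturation: I_D = ½ k_p V_ov² = 0.5 × 4.2 × 1.37² = 3.96 mA, giving V_SD = V_DD − I_D R_D = 9.04 − 3.96 × 4.38 = -8.3 V.
But -8.3 V < V_ov = 1.37 V, so the device is actually in triode.
In triode I_D = k_p[V_ov V_SD − ½ V_SD²] and I_D = (V_DD − V_SD)/R_D. Equating: 9.2 V_SD² − 26.26 V_SD + 9.04 = 0, giving V_SD = 0.4 V (the root below V_ov).
I_D = (9.04 − 0.4) / 4.38 = 1.97 mA.

I_D = 1.97 mA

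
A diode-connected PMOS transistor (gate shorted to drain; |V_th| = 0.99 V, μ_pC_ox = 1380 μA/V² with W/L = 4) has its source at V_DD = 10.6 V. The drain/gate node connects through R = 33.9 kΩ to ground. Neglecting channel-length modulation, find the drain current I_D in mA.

I_D = 0.274 mA

With gate tied to drain, V_SG = V_SD ≥ V_SG − |V_th|, so the device is in saturation.
k_p = μ_pC_ox · (W/L) = 5.52 mA/V².
KCL at the drain: ½ k_p (V_SG − |V_th|)² = (V_DD − V_SG)/R.
Let x = V_SG − 0.99. Then 93.6 x² + x − 9.61 = 0, giving x = 0.315 V (positive root), so V_SG = 1.31 V.
I_D = (V_DD − V_SG)/R = (10.6 − 1.31) / 33.9 = 0.274 mA.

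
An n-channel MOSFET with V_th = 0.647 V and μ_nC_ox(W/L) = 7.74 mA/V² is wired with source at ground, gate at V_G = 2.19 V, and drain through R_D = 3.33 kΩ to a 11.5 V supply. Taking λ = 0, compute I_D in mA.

I_D = 3.36 mA

V_GS = V_G = 2.19 V, so V_ov = 2.19 − 0.647 = 1.54 V.
Assume saturation: I_D = ½ k_n V_ov² = 0.5 × 7.74 × 1.54² = 9.21 mA, giving V_DS = V_DD − I_D R_D = 11.5 − 9.21 × 3.33 = -19.2 V.
But -19.2 V < V_ov = 1.54 V, so the device is actually in triode.
In triode I_D = k_n[V_ov V_DS − ½ V_DS²] and I_D = (V_DD − V_DS)/R_D. Equating: 12.9 V_DS² − 40.77 V_DS + 11.5 = 0, giving V_DS = 0.313 V (the root below V_ov).
I_D = (11.5 − 0.313) / 3.33 = 3.36 mA.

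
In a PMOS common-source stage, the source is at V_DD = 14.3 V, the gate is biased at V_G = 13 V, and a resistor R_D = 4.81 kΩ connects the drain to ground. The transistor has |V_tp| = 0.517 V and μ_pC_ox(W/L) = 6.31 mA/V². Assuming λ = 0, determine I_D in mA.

V_SG = V_DD − V_G = 14.3 − 13 = 1.3 V, so V_ov = 1.3 − 0.517 = 0.783 V.
Assume saturation: I_D = ½ k_p V_ov² = 0.5 × 6.31 × 0.783² = 1.93 mA, giving V_SD = V_DD − I_D R_D = 14.3 − 1.93 × 4.81 = 5 V.
V_SD = 5 V ≥ V_ov = 0.783 V, confirming saturation.

I_D = 1.93 mA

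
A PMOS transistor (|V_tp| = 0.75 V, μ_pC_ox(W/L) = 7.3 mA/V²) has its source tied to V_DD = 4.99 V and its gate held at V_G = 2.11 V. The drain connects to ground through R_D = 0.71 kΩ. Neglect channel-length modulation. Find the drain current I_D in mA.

V_SG = V_DD − V_G = 4.99 − 2.11 = 2.88 V, so V_ov = 2.88 − 0.75 = 2.13 V.
Assume saturation: I_D = ½ k_p V_ov² = 0.5 × 7.3 × 2.13² = 16.6 mA, giving V_SD = V_DD − I_D R_D = 4.99 − 16.6 × 0.71 = -6.77 V.
But -6.77 V < V_ov = 2.13 V, so the device is actually in triode.
In triode I_D = k_p[V_ov V_SD − ½ V_SD²] and I_D = (V_DD − V_SD)/R_D. Equating: 2.59 V_SD² − 12.04 V_SD + 4.99 = 0, giving V_SD = 0.46 V (the root below V_ov).
I_D = (4.99 − 0.46) / 0.71 = 6.38 mA.

I_D = 6.38 mA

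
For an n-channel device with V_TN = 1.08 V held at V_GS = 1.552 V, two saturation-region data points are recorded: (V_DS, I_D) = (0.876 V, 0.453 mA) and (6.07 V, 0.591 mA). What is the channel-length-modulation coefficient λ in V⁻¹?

λ = 0.0618 V⁻¹

With V_GS fixed, I_D ∝ (1 + λ V_DS) in saturation, so I_D2/I_D1 = (1 + λ V_DS2)/(1 + λ V_DS1).
0.591/0.453 = 1.305 = (1 + 6.07 λ)/(1 + 0.876 λ).
Solving: λ (I_D1 V_DS2 − I_D2 V_DS1) = I_D2 − I_D1, so λ = (0.591 − 0.453) / (0.453 × 6.07 − 0.591 × 0.876) = 0.138 / 2.23 = 0.0618 V⁻¹.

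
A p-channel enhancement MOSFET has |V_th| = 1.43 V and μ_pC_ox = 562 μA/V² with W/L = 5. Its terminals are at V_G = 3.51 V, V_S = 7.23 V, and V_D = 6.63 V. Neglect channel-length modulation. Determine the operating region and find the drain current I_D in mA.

Triode; I_D = 3.36 mA

V_SG = V_S − V_G = 7.23 − 3.51 = 3.72 V; V_SD = V_S − V_D = 7.23 − 6.63 = 0.6 V.
k_p = μ_pC_ox · (W/L) = 2.81 mA/V².
V_ov = V_SG − |V_th| = 3.72 − 1.43 = 2.29 V.
Since V_SD = 0.6 V < V_ov = 2.29 V, the device is in the triode region.
I_D = k_p [V_ov · V_SD − ½ V_SD²] = 2.81 × [2.29 × 0.6 − 0.5 × 0.6²] = 3.36 mA.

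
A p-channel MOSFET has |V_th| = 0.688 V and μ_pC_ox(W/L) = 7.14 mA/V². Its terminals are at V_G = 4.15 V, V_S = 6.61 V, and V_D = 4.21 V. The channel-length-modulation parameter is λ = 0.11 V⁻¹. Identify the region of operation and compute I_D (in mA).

V_SG = V_S − V_G = 6.61 − 4.15 = 2.46 V; V_SD = V_S − V_D = 6.61 − 4.21 = 2.4 V.
V_ov = V_SG − |V_th| = 2.46 − 0.688 = 1.77 V.
Since V_SD = 2.4 V ≥ V_ov = 1.77 V, the device is in saturation.
I_D = ½ k_p V_ov² (1 + λ V_SD) = 0.5 × 7.14 × 1.77² × (1 + 0.11 × 2.4) = 14.2 mA.

Saturation; I_D = 14.2 mA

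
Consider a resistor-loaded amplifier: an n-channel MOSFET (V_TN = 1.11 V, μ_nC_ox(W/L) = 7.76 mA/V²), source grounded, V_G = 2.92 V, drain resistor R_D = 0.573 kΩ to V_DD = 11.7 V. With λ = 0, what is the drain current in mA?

V_GS = V_G = 2.92 V, so V_ov = 2.92 − 1.11 = 1.81 V.
Assume saturation: I_D = ½ k_n V_ov² = 0.5 × 7.76 × 1.81² = 12.7 mA, giving V_DS = V_DD − I_D R_D = 11.7 − 12.7 × 0.573 = 4.42 V.
V_DS = 4.42 V ≥ V_ov = 1.81 V, confirming saturation.

I_D = 12.7 mA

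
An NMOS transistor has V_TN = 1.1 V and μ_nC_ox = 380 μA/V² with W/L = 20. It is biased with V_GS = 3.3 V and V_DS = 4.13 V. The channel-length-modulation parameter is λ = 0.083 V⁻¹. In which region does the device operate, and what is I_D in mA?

k_n = μ_nC_ox · (W/L) = 7.6 mA/V².
V_ov = V_GS − V_TN = 3.3 − 1.1 = 2.2 V.
Since V_DS = 4.13 V ≥ V_ov = 2.2 V, the device is in saturation.
I_D = ½ k_n V_ov² (1 + λ V_DS) = 0.5 × 7.6 × 2.2² × (1 + 0.083 × 4.13) = 24.7 mA.

Saturation; I_D = 24.7 mA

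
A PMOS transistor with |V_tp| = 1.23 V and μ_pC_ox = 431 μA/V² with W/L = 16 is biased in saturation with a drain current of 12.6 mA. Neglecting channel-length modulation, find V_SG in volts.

k_p = μ_pC_ox · (W/L) = 6.896 mA/V².
In saturation I_D = ½ k_p (V_SG − |V_tp|)², so V_SG − |V_tp| = √(2 I_D / k_p) = √(2 × 12.6 / 6.896) = 1.91 V.
V_SG = 1.23 + 1.91 = 3.14 V.

V_SG = 3.14 V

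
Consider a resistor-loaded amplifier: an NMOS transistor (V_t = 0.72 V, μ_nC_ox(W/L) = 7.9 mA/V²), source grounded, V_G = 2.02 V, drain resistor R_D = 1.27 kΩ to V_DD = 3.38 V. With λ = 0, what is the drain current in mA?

V_GS = V_G = 2.02 V, so V_ov = 2.02 − 0.72 = 1.3 V.
Assume saturation: I_D = ½ k_n V_ov² = 0.5 × 7.9 × 1.3² = 6.68 mA, giving V_DS = V_DD − I_D R_D = 3.38 − 6.68 × 1.27 = -5.1 V.
But -5.1 V < V_ov = 1.3 V, so the device is actually in triode.
In triode I_D = k_n[V_ov V_DS − ½ V_DS²] and I_D = (V_DD − V_DS)/R_D. Equating: 5.02 V_DS² − 14.04 V_DS + 3.38 = 0, giving V_DS = 0.266 V (the root below V_ov).
I_D = (3.38 − 0.266) / 1.27 = 2.45 mA.

I_D = 2.45 mA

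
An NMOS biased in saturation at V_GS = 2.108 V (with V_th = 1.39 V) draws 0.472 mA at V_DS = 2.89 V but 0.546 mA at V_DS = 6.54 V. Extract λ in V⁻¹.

With V_GS fixed, I_D ∝ (1 + λ V_DS) in saturation, so I_D2/I_D1 = (1 + λ V_DS2)/(1 + λ V_DS1).
0.546/0.472 = 1.157 = (1 + 6.54 λ)/(1 + 2.89 λ).
Solving: λ (I_D1 V_DS2 − I_D2 V_DS1) = I_D2 − I_D1, so λ = (0.546 − 0.472) / (0.472 × 6.54 − 0.546 × 2.89) = 0.074 / 1.51 = 0.049 V⁻¹.

λ = 0.0490 V⁻¹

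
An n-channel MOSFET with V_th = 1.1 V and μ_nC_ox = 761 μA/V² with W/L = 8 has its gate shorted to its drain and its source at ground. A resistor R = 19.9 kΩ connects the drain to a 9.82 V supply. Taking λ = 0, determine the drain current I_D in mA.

I_D = 0.420 mA

With gate tied to drain, V_GS = V_DS ≥ V_GS − V_th, so the device is in saturation.
k_n = μ_nC_ox · (W/L) = 6.088 mA/V².
KCL at the drain: ½ k_n (V_GS − V_th)² = (V_DD − V_GS)/R.
Let x = V_GS − 1.1. Then 60.6 x² + x − 8.72 = 0, giving x = 0.371 V (positive root), so V_GS = 1.47 V.
I_D = (V_DD − V_GS)/R = (9.82 − 1.47) / 19.9 = 0.42 mA.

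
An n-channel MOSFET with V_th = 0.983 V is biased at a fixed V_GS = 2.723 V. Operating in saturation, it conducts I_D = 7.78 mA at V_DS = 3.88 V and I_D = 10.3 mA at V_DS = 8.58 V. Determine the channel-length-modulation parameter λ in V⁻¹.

With V_GS fixed, I_D ∝ (1 + λ V_DS) in saturation, so I_D2/I_D1 = (1 + λ V_DS2)/(1 + λ V_DS1).
10.3/7.78 = 1.324 = (1 + 8.58 λ)/(1 + 3.88 λ).
Solving: λ (I_D1 V_DS2 − I_D2 V_DS1) = I_D2 − I_D1, so λ = (10.3 − 7.78) / (7.78 × 8.58 − 10.3 × 3.88) = 2.52 / 26.8 = 0.0941 V⁻¹.

λ = 0.0941 V⁻¹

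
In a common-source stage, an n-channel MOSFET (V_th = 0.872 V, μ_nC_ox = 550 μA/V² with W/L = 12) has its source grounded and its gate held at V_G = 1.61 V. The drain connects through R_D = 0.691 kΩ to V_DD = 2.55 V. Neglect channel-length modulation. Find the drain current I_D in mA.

I_D = 1.80 mA

V_GS = V_G = 1.61 V, so V_ov = 1.61 − 0.872 = 0.738 V.
k_n = μ_nC_ox · (W/L) = 6.6 mA/V².
Assume saturation: I_D = ½ k_n V_ov² = 0.5 × 6.6 × 0.738² = 1.8 mA, giving V_DS = V_DD − I_D R_D = 2.55 − 1.8 × 0.691 = 1.31 V.
V_DS = 1.31 V ≥ V_ov = 0.738 V, confirming saturation.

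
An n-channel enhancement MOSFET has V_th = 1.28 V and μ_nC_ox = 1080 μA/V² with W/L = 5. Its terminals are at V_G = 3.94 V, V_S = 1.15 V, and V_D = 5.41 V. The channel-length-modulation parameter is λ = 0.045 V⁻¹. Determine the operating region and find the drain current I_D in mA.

Saturation; I_D = 7.34 mA

V_GS = V_G − V_S = 3.94 − 1.15 = 2.79 V; V_DS = V_D − V_S = 5.41 − 1.15 = 4.26 V.
k_n = μ_nC_ox · (W/L) = 5.4 mA/V².
V_ov = V_GS − V_th = 2.79 − 1.28 = 1.51 V.
Since V_DS = 4.26 V ≥ V_ov = 1.51 V, the device is in saturation.
I_D = ½ k_n V_ov² (1 + λ V_DS) = 0.5 × 5.4 × 1.51² × (1 + 0.045 × 4.26) = 7.34 mA.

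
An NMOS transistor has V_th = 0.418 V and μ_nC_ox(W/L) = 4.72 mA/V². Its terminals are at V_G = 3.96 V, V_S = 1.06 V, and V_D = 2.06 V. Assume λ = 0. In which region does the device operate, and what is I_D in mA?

V_GS = V_G − V_S = 3.96 − 1.06 = 2.9 V; V_DS = V_D − V_S = 2.06 − 1.06 = 1 V.
V_ov = V_GS − V_th = 2.9 − 0.418 = 2.48 V.
Since V_DS = 1 V < V_ov = 2.48 V, the device is in the triode region.
I_D = k_n [V_ov · V_DS − ½ V_DS²] = 4.72 × [2.48 × 1 − 0.5 × 1²] = 9.36 mA.

Triode; I_D = 9.36 mA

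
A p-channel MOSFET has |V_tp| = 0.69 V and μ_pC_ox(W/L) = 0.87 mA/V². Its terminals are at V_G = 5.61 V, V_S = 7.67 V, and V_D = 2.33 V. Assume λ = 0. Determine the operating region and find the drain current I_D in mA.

V_SG = V_S − V_G = 7.67 − 5.61 = 2.06 V; V_SD = V_S − V_D = 7.67 − 2.33 = 5.34 V.
V_ov = V_SG − |V_tp| = 2.06 − 0.69 = 1.37 V.
Since V_SD = 5.34 V ≥ V_ov = 1.37 V, the device is in saturation.
I_D = ½ k_p V_ov² = 0.5 × 0.87 × 1.37² = 0.816 mA.

Saturation; I_D = 0.816 mA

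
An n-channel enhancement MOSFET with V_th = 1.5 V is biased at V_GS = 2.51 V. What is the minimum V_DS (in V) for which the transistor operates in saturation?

V_DS,sat = 1.01 V

The boundary between triode and saturation is V_DS = V_GS − V_th = V_ov.
V_ov = 2.51 − 1.5 = 1.01 V.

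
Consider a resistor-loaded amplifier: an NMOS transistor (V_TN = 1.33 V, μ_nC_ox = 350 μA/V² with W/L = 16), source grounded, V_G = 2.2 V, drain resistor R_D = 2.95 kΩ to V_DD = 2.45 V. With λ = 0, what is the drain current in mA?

I_D = 0.771 mA

V_GS = V_G = 2.2 V, so V_ov = 2.2 − 1.33 = 0.87 V.
k_n = μ_nC_ox · (W/L) = 5.6 mA/V².
Assume saturation: I_D = ½ k_n V_ov² = 0.5 × 5.6 × 0.87² = 2.12 mA, giving V_DS = V_DD − I_D R_D = 2.45 − 2.12 × 2.95 = -3.8 V.
But -3.8 V < V_ov = 0.87 V, so the device is actually in triode.
In triode I_D = k_n[V_ov V_DS − ½ V_DS²] and I_D = (V_DD − V_DS)/R_D. Equating: 8.26 V_DS² − 15.37 V_DS + 2.45 = 0, giving V_DS = 0.176 V (the root below V_ov).
I_D = (2.45 − 0.176) / 2.95 = 0.771 mA.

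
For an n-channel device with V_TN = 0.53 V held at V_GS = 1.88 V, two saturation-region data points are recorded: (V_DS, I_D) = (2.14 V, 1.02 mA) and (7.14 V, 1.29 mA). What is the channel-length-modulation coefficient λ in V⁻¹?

λ = 0.0597 V⁻¹

With V_GS fixed, I_D ∝ (1 + λ V_DS) in saturation, so I_D2/I_D1 = (1 + λ V_DS2)/(1 + λ V_DS1).
1.29/1.02 = 1.265 = (1 + 7.14 λ)/(1 + 2.14 λ).
Solving: λ (I_D1 V_DS2 − I_D2 V_DS1) = I_D2 − I_D1, so λ = (1.29 − 1.02) / (1.02 × 7.14 − 1.29 × 2.14) = 0.27 / 4.52 = 0.0597 V⁻¹.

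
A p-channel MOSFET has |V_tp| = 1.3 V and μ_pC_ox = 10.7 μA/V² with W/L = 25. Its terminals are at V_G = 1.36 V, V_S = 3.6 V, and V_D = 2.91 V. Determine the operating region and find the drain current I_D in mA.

Triode; I_D = 0.110 mA

V_SG = V_S − V_G = 3.6 − 1.36 = 2.24 V; V_SD = V_S − V_D = 3.6 − 2.91 = 0.69 V.
k_p = μ_pC_ox · (W/L) = 0.2675 mA/V².
V_ov = V_SG − |V_tp| = 2.24 − 1.3 = 0.94 V.
Since V_SD = 0.69 V < V_ov = 0.94 V, the device is in the triode region.
I_D = k_p [V_ov · V_SD − ½ V_SD²] = 0.2675 × [0.94 × 0.69 − 0.5 × 0.69²] = 0.11 mA.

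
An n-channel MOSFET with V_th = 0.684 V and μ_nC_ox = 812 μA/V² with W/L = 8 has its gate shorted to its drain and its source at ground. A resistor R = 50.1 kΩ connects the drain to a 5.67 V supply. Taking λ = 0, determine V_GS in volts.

V_GS = 0.856 V

With gate tied to drain, V_GS = V_DS ≥ V_GS − V_th, so the device is in saturation.
k_n = μ_nC_ox · (W/L) = 6.496 mA/V².
KCL at the drain: ½ k_n (V_GS − V_th)² = (V_DD − V_GS)/R.
Let x = V_GS − 0.684. Then 163 x² + x − 4.986 = 0, giving x = 0.172 V (positive root), so V_GS = 0.856 V.
I_D = (V_DD − V_GS)/R = (5.67 − 0.856) / 50.1 = 0.0961 mA.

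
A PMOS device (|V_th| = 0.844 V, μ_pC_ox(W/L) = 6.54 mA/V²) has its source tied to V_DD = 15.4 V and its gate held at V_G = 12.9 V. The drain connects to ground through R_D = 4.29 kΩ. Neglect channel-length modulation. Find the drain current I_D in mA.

I_D = 3.51 mA

V_SG = V_DD − V_G = 15.4 − 12.9 = 2.5 V, so V_ov = 2.5 − 0.844 = 1.66 V.
Assume saturation: I_D = ½ k_p V_ov² = 0.5 × 6.54 × 1.66² = 8.97 mA, giving V_SD = V_DD − I_D R_D = 15.4 − 8.97 × 4.29 = -23.1 V.
But -23.1 V < V_ov = 1.66 V, so the device is actually in triode.
In triode I_D = k_p[V_ov V_SD − ½ V_SD²] and I_D = (V_DD − V_SD)/R_D. Equating: 14 V_SD² − 47.46 V_SD + 15.4 = 0, giving V_SD = 0.364 V (the root below V_ov).
I_D = (15.4 − 0.364) / 4.29 = 3.51 mA.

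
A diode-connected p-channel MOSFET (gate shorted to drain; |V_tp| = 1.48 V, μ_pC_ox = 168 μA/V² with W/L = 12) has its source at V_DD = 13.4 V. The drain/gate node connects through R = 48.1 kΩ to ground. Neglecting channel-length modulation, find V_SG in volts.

V_SG = 1.97 V

With gate tied to drain, V_SG = V_SD ≥ V_SG − |V_tp|, so the device is in saturation.
k_p = μ_pC_ox · (W/L) = 2.016 mA/V².
KCL at the drain: ½ k_p (V_SG − |V_tp|)² = (V_DD − V_SG)/R.
Let x = V_SG − 1.48. Then 48.5 x² + x − 11.92 = 0, giving x = 0.486 V (positive root), so V_SG = 1.97 V.
I_D = (V_DD − V_SG)/R = (13.4 − 1.97) / 48.1 = 0.238 mA.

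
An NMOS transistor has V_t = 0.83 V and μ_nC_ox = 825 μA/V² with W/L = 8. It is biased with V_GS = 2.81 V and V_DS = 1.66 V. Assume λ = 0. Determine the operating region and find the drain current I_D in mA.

k_n = μ_nC_ox · (W/L) = 6.6 mA/V².
V_ov = V_GS − V_t = 2.81 − 0.83 = 1.98 V.
Since V_DS = 1.66 V < V_ov = 1.98 V, the device is in the triode region.
I_D = k_n [V_ov · V_DS − ½ V_DS²] = 6.6 × [1.98 × 1.66 − 0.5 × 1.66²] = 12.6 mA.

Triode; I_D = 12.6 mA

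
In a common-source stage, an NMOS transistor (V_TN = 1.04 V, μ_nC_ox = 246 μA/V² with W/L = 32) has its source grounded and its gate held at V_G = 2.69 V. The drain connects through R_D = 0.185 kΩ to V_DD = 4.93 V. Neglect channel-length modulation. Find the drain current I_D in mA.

I_D = 10.7 mA

V_GS = V_G = 2.69 V, so V_ov = 2.69 − 1.04 = 1.65 V.
k_n = μ_nC_ox · (W/L) = 7.872 mA/V².
Assume saturation: I_D = ½ k_n V_ov² = 0.5 × 7.872 × 1.65² = 10.7 mA, giving V_DS = V_DD − I_D R_D = 4.93 − 10.7 × 0.185 = 2.95 V.
V_DS = 2.95 V ≥ V_ov = 1.65 V, confirming saturation.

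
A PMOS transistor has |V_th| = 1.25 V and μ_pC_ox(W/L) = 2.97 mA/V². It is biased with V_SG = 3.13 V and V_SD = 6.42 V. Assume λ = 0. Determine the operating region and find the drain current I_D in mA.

Saturation; I_D = 5.25 mA

V_ov = V_SG − |V_th| = 3.13 − 1.25 = 1.88 V.
Since V_SD = 6.42 V ≥ V_ov = 1.88 V, the device is in saturation.
I_D = ½ k_p V_ov² = 0.5 × 2.97 × 1.88² = 5.25 mA.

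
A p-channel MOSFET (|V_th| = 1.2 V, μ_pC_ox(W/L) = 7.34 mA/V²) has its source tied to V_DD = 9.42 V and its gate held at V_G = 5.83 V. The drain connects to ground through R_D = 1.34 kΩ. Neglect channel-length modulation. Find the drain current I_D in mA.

V_SG = V_DD − V_G = 9.42 − 5.83 = 3.59 V, so V_ov = 3.59 − 1.2 = 2.39 V.
Assume saturation: I_D = ½ k_p V_ov² = 0.5 × 7.34 × 2.39² = 21 mA, giving V_SD = V_DD − I_D R_D = 9.42 − 21 × 1.34 = -18.7 V.
But -18.7 V < V_ov = 2.39 V, so the device is actually in triode.
In triode I_D = k_p[V_ov V_SD − ½ V_SD²] and I_D = (V_DD − V_SD)/R_D. Equating: 4.92 V_SD² − 24.51 V_SD + 9.42 = 0, giving V_SD = 0.42 V (the root below V_ov).
I_D = (9.42 − 0.42) / 1.34 = 6.72 mA.

I_D = 6.72 mA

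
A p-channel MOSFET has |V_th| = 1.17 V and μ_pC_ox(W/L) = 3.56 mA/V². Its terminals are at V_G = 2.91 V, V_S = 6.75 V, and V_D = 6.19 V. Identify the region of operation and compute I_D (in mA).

V_SG = V_S − V_G = 6.75 − 2.91 = 3.84 V; V_SD = V_S − V_D = 6.75 − 6.19 = 0.56 V.
V_ov = V_SG − |V_th| = 3.84 − 1.17 = 2.67 V.
Since V_SD = 0.56 V < V_ov = 2.67 V, the device is in the triode region.
I_D = k_p [V_ov · V_SD − ½ V_SD²] = 3.56 × [2.67 × 0.56 − 0.5 × 0.56²] = 4.76 mA.

Triode; I_D = 4.76 mA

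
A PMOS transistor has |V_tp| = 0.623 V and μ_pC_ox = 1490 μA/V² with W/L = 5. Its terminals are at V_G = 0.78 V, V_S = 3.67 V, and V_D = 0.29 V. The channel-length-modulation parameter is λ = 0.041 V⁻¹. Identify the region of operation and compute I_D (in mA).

Saturation; I_D = 21.8 mA

V_SG = V_S − V_G = 3.67 − 0.78 = 2.89 V; V_SD = V_S − V_D = 3.67 − 0.29 = 3.38 V.
k_p = μ_pC_ox · (W/L) = 7.45 mA/V².
V_ov = V_SG − |V_tp| = 2.89 − 0.623 = 2.27 V.
Since V_SD = 3.38 V ≥ V_ov = 2.27 V, the device is in saturation.
I_D = ½ k_p V_ov² (1 + λ V_SD) = 0.5 × 7.45 × 2.27² × (1 + 0.041 × 3.38) = 21.8 mA.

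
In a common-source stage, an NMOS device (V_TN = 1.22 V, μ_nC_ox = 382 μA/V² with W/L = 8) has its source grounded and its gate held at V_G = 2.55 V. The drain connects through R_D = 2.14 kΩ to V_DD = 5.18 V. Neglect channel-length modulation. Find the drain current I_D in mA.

V_GS = V_G = 2.55 V, so V_ov = 2.55 − 1.22 = 1.33 V.
k_n = μ_nC_ox · (W/L) = 3.056 mA/V².
Assume saturation: I_D = ½ k_n V_ov² = 0.5 × 3.056 × 1.33² = 2.7 mA, giving V_DS = V_DD − I_D R_D = 5.18 − 2.7 × 2.14 = -0.604 V.
But -0.604 V < V_ov = 1.33 V, so the device is actually in triode.
In triode I_D = k_n[V_ov V_DS − ½ V_DS²] and I_D = (V_DD − V_DS)/R_D. Equating: 3.27 V_DS² − 9.698 V_DS + 5.18 = 0, giving V_DS = 0.699 V (the root below V_ov).
I_D = (5.18 − 0.699) / 2.14 = 2.09 mA.

I_D = 2.09 mA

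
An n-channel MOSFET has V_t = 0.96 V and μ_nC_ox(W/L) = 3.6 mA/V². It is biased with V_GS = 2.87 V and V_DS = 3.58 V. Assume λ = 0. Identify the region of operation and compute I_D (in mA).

Saturation; I_D = 6.57 mA

V_ov = V_GS − V_t = 2.87 − 0.96 = 1.91 V.
Since V_DS = 3.58 V ≥ V_ov = 1.91 V, the device is in saturation.
I_D = ½ k_n V_ov² = 0.5 × 3.6 × 1.91² = 6.57 mA.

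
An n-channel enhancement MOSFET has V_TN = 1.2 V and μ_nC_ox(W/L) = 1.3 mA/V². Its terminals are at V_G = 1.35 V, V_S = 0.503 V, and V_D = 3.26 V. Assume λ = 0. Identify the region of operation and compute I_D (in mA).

V_GS = V_G − V_S = 1.35 − 0.503 = 0.847 V; V_DS = V_D − V_S = 3.26 − 0.503 = 2.76 V.
V_GS = 0.847 V < V_TN = 1.2 V, so the transistor is in cutoff.

Cutoff; I_D = 0 mA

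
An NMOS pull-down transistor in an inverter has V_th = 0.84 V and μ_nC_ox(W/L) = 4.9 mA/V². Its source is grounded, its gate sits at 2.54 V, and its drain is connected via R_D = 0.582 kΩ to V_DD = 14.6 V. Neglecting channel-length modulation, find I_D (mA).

V_GS = V_G = 2.54 V, so V_ov = 2.54 − 0.84 = 1.7 V.
Assume saturation: I_D = ½ k_n V_ov² = 0.5 × 4.9 × 1.7² = 7.08 mA, giving V_DS = V_DD − I_D R_D = 14.6 − 7.08 × 0.582 = 10.5 V.
V_DS = 10.5 V ≥ V_ov = 1.7 V, confirming saturation.

I_D = 7.08 mA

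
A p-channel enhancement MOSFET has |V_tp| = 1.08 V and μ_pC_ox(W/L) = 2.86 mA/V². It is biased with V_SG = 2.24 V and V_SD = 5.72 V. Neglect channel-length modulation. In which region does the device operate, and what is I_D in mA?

V_ov = V_SG − |V_tp| = 2.24 − 1.08 = 1.16 V.
Since V_SD = 5.72 V ≥ V_ov = 1.16 V, the device is in saturation.
I_D = ½ k_p V_ov² = 0.5 × 2.86 × 1.16² = 1.92 mA.

Saturation; I_D = 1.92 mA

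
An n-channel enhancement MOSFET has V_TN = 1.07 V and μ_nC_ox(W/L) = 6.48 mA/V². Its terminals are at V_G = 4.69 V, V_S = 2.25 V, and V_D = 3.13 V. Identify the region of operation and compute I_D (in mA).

V_GS = V_G − V_S = 4.69 − 2.25 = 2.44 V; V_DS = V_D − V_S = 3.13 − 2.25 = 0.88 V.
V_ov = V_GS − V_TN = 2.44 − 1.07 = 1.37 V.
Since V_DS = 0.88 V < V_ov = 1.37 V, the device is in the triode region.
I_D = k_n [V_ov · V_DS − ½ V_DS²] = 6.48 × [1.37 × 0.88 − 0.5 × 0.88²] = 5.3 mA.

Triode; I_D = 5.30 mA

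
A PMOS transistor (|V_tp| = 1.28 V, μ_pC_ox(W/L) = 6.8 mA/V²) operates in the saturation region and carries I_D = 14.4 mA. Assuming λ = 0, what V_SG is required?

V_SG = 3.34 V

In saturation I_D = ½ k_p (V_SG − |V_tp|)², so V_SG − |V_tp| = √(2 I_D / k_p) = √(2 × 14.4 / 6.8) = 2.06 V.
V_SG = 1.28 + 2.06 = 3.34 V.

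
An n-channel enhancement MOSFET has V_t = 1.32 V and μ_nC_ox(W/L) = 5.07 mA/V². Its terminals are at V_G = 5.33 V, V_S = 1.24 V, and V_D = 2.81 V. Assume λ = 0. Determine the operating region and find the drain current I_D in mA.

V_GS = V_G − V_S = 5.33 − 1.24 = 4.09 V; V_DS = V_D − V_S = 2.81 − 1.24 = 1.57 V.
V_ov = V_GS − V_t = 4.09 − 1.32 = 2.77 V.
Since V_DS = 1.57 V < V_ov = 2.77 V, the device is in the triode region.
I_D = k_n [V_ov · V_DS − ½ V_DS²] = 5.07 × [2.77 × 1.57 − 0.5 × 1.57²] = 15.8 mA.

Triode; I_D = 15.8 mA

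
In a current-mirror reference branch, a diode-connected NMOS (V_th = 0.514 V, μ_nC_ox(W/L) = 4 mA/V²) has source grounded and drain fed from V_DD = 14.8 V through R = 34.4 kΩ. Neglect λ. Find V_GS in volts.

V_GS = 0.962 V

With gate tied to drain, V_GS = V_DS ≥ V_GS − V_th, so the device is in saturation.
KCL at the drain: ½ k_n (V_GS − V_th)² = (V_DD − V_GS)/R.
Let x = V_GS − 0.514. Then 68.8 x² + x − 14.29 = 0, giving x = 0.448 V (positive root), so V_GS = 0.962 V.
I_D = (V_DD − V_GS)/R = (14.8 − 0.962) / 34.4 = 0.402 mA.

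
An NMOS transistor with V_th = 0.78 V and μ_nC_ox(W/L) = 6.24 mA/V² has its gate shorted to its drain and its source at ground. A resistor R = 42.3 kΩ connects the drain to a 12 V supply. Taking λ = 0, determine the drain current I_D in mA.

I_D = 0.258 mA

With gate tied to drain, V_GS = V_DS ≥ V_GS − V_th, so the device is in saturation.
KCL at the drain: ½ k_n (V_GS − V_th)² = (V_DD − V_GS)/R.
Let x = V_GS − 0.78. Then 132 x² + x − 11.22 = 0, giving x = 0.288 V (positive root), so V_GS = 1.07 V.
I_D = (V_DD − V_GS)/R = (12 − 1.07) / 42.3 = 0.258 mA.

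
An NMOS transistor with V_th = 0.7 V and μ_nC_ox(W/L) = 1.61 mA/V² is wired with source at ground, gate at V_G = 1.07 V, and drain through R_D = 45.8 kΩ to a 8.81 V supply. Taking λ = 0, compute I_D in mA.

V_GS = V_G = 1.07 V, so V_ov = 1.07 − 0.7 = 0.37 V.
Assume saturation: I_D = ½ k_n V_ov² = 0.5 × 1.61 × 0.37² = 0.11 mA, giving V_DS = V_DD − I_D R_D = 8.81 − 0.11 × 45.8 = 3.76 V.
V_DS = 3.76 V ≥ V_ov = 0.37 V, confirming saturation.

I_D = 0.110 mA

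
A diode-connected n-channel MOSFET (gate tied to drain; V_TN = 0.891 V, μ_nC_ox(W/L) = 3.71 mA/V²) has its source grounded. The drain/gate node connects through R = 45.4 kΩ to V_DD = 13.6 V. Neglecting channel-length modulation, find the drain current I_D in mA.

With gate tied to drain, V_GS = V_DS ≥ V_GS − V_TN, so the device is in saturation.
KCL at the drain: ½ k_n (V_GS − V_TN)² = (V_DD − V_GS)/R.
Let x = V_GS − 0.891. Then 84.2 x² + x − 12.71 = 0, giving x = 0.383 V (positive root), so V_GS = 1.27 V.
I_D = (V_DD − V_GS)/R = (13.6 − 1.27) / 45.4 = 0.272 mA.

I_D = 0.272 mA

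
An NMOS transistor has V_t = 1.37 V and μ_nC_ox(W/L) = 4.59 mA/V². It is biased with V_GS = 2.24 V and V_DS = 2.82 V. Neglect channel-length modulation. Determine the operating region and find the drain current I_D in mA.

V_ov = V_GS − V_t = 2.24 − 1.37 = 0.87 V.
Since V_DS = 2.82 V ≥ V_ov = 0.87 V, the device is in saturation.
I_D = ½ k_n V_ov² = 0.5 × 4.59 × 0.87² = 1.74 mA.

Saturation; I_D = 1.74 mA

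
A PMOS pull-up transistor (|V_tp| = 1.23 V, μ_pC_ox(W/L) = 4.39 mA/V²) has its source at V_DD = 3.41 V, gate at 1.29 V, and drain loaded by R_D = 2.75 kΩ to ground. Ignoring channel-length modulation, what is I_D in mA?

V_SG = V_DD − V_G = 3.41 − 1.29 = 2.12 V, so V_ov = 2.12 − 1.23 = 0.89 V.
Assume saturation: I_D = ½ k_p V_ov² = 0.5 × 4.39 × 0.89² = 1.74 mA, giving V_SD = V_DD − I_D R_D = 3.41 − 1.74 × 2.75 = -1.37 V.
But -1.37 V < V_ov = 0.89 V, so the device is actually in triode.
In triode I_D = k_p[V_ov V_SD − ½ V_SD²] and I_D = (V_DD − V_SD)/R_D. Equating: 6.04 V_SD² − 11.74 V_SD + 3.41 = 0, giving V_SD = 0.355 V (the root below V_ov).
I_D = (3.41 − 0.355) / 2.75 = 1.11 mA.

I_D = 1.11 mA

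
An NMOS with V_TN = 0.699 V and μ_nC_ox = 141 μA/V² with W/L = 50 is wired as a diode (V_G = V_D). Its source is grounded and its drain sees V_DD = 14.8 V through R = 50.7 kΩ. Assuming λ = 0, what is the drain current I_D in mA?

With gate tied to drain, V_GS = V_DS ≥ V_GS − V_TN, so the device is in saturation.
k_n = μ_nC_ox · (W/L) = 7.05 mA/V².
KCL at the drain: ½ k_n (V_GS − V_TN)² = (V_DD − V_GS)/R.
Let x = V_GS − 0.699. Then 179 x² + x − 14.1 = 0, giving x = 0.278 V (positive root), so V_GS = 0.977 V.
I_D = (V_DD − V_GS)/R = (14.8 − 0.977) / 50.7 = 0.273 mA.

I_D = 0.273 mA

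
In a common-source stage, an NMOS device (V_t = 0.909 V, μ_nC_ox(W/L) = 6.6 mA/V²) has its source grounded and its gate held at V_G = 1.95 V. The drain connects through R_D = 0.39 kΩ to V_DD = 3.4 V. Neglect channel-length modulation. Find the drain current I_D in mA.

I_D = 3.58 mA

V_GS = V_G = 1.95 V, so V_ov = 1.95 − 0.909 = 1.04 V.
Assume saturation: I_D = ½ k_n V_ov² = 0.5 × 6.6 × 1.04² = 3.58 mA, giving V_DS = V_DD − I_D R_D = 3.4 − 3.58 × 0.39 = 2.01 V.
V_DS = 2.01 V ≥ V_ov = 1.04 V, confirming saturation.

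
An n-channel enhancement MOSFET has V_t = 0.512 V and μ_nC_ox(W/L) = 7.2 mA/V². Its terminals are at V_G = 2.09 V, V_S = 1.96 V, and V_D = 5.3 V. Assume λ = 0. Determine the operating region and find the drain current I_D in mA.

V_GS = V_G − V_S = 2.09 − 1.96 = 0.13 V; V_DS = V_D − V_S = 5.3 − 1.96 = 3.34 V.
V_GS = 0.13 V < V_t = 0.512 V, so the transistor is in cutoff.

Cutoff; I_D = 0 mA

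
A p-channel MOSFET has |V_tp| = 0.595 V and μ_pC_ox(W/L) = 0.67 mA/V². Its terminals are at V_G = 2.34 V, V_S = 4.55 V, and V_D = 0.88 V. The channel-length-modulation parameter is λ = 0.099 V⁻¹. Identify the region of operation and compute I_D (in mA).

V_SG = V_S − V_G = 4.55 − 2.34 = 2.21 V; V_SD = V_S − V_D = 4.55 − 0.88 = 3.67 V.
V_ov = V_SG − |V_tp| = 2.21 − 0.595 = 1.61 V.
Since V_SD = 3.67 V ≥ V_ov = 1.61 V, the device is in saturation.
I_D = ½ k_p V_ov² (1 + λ V_SD) = 0.5 × 0.67 × 1.61² × (1 + 0.099 × 3.67) = 1.19 mA.

Saturation; I_D = 1.19 mA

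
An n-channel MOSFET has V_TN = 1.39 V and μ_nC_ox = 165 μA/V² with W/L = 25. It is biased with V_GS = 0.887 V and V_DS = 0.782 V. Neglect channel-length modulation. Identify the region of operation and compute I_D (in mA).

Cutoff; I_D = 0 mA

V_GS = 0.887 V < V_TN = 1.39 V, so the transistor is in cutoff.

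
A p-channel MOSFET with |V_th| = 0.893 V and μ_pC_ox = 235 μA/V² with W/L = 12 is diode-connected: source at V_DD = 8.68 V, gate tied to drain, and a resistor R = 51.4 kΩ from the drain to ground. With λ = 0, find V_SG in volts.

V_SG = 1.21 V

With gate tied to drain, V_SG = V_SD ≥ V_SG − |V_th|, so the device is in saturation.
k_p = μ_pC_ox · (W/L) = 2.82 mA/V².
KCL at the drain: ½ k_p (V_SG − |V_th|)² = (V_DD − V_SG)/R.
Let x = V_SG − 0.893. Then 72.5 x² + x − 7.787 = 0, giving x = 0.321 V (positive root), so V_SG = 1.21 V.
I_D = (V_DD − V_SG)/R = (8.68 − 1.21) / 51.4 = 0.145 mA.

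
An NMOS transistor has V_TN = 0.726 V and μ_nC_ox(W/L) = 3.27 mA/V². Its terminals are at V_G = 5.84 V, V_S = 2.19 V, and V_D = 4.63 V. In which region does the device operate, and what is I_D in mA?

Triode; I_D = 13.6 mA

V_GS = V_G − V_S = 5.84 − 2.19 = 3.65 V; V_DS = V_D − V_S = 4.63 − 2.19 = 2.44 V.
V_ov = V_GS − V_TN = 3.65 − 0.726 = 2.92 V.
Since V_DS = 2.44 V < V_ov = 2.92 V, the device is in the triode region.
I_D = k_n [V_ov · V_DS − ½ V_DS²] = 3.27 × [2.92 × 2.44 − 0.5 × 2.44²] = 13.6 mA.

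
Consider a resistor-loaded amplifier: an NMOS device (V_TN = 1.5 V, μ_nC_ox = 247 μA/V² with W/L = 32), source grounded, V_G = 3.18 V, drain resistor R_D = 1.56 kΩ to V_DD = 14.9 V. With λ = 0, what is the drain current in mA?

I_D = 8.95 mA

V_GS = V_G = 3.18 V, so V_ov = 3.18 − 1.5 = 1.68 V.
k_n = μ_nC_ox · (W/L) = 7.904 mA/V².
Assume saturation: I_D = ½ k_n V_ov² = 0.5 × 7.904 × 1.68² = 11.2 mA, giving V_DS = V_DD − I_D R_D = 14.9 − 11.2 × 1.56 = -2.5 V.
But -2.5 V < V_ov = 1.68 V, so the device is actually in triode.
In triode I_D = k_n[V_ov V_DS − ½ V_DS²] and I_D = (V_DD − V_DS)/R_D. Equating: 6.17 V_DS² − 21.71 V_DS + 14.9 = 0, giving V_DS = 0.934 V (the root below V_ov).
I_D = (14.9 − 0.934) / 1.56 = 8.95 mA.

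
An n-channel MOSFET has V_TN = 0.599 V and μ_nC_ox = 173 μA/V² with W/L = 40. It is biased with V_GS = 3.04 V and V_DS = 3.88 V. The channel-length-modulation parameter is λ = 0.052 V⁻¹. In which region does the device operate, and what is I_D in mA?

Saturation; I_D = 24.8 mA

k_n = μ_nC_ox · (W/L) = 6.92 mA/V².
V_ov = V_GS − V_TN = 3.04 − 0.599 = 2.44 V.
Since V_DS = 3.88 V ≥ V_ov = 2.44 V, the device is in saturation.
I_D = ½ k_n V_ov² (1 + λ V_DS) = 0.5 × 6.92 × 2.44² × (1 + 0.052 × 3.88) = 24.8 mA.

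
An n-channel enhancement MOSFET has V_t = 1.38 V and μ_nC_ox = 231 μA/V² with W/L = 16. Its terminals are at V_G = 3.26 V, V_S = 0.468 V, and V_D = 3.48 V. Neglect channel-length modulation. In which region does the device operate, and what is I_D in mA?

Saturation; I_D = 3.68 mA

V_GS = V_G − V_S = 3.26 − 0.468 = 2.79 V; V_DS = V_D − V_S = 3.48 − 0.468 = 3.01 V.
k_n = μ_nC_ox · (W/L) = 3.696 mA/V².
V_ov = V_GS − V_t = 2.79 − 1.38 = 1.41 V.
Since V_DS = 3.01 V ≥ V_ov = 1.41 V, the device is in saturation.
I_D = ½ k_n V_ov² = 0.5 × 3.696 × 1.41² = 3.68 mA.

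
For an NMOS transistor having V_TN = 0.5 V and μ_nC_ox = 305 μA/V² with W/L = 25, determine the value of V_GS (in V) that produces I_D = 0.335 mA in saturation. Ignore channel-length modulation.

k_n = μ_nC_ox · (W/L) = 7.625 mA/V².
In saturation I_D = ½ k_n (V_GS − V_TN)², so V_GS − V_TN = √(2 I_D / k_n) = √(2 × 0.335 / 7.625) = 0.296 V.
V_GS = 0.5 + 0.296 = 0.796 V.

V_GS = 0.796 V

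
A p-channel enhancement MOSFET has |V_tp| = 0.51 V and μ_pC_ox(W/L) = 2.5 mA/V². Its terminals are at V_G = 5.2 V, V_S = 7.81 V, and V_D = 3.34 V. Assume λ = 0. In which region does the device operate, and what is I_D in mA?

Saturation; I_D = 5.51 mA

V_SG = V_S − V_G = 7.81 − 5.2 = 2.61 V; V_SD = V_S − V_D = 7.81 − 3.34 = 4.47 V.
V_ov = V_SG − |V_tp| = 2.61 − 0.51 = 2.1 V.
Since V_SD = 4.47 V ≥ V_ov = 2.1 V, the device is in saturation.
I_D = ½ k_p V_ov² = 0.5 × 2.5 × 2.1² = 5.51 mA.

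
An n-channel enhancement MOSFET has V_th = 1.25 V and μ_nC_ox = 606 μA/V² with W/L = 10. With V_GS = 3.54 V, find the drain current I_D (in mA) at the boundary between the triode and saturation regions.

At the boundary V_DS = V_ov = V_GS − V_th = 3.54 − 1.25 = 2.29 V.
k_n = μ_nC_ox · (W/L) = 6.06 mA/V².
I_D = ½ k_n V_ov² = 0.5 × 6.06 × 2.29² = 15.9 mA.

I_D = 15.9 mA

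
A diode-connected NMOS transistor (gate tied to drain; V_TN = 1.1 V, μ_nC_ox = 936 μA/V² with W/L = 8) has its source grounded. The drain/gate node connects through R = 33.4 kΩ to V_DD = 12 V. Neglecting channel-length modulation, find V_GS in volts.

V_GS = 1.39 V

With gate tied to drain, V_GS = V_DS ≥ V_GS − V_TN, so the device is in saturation.
k_n = μ_nC_ox · (W/L) = 7.488 mA/V².
KCL at the drain: ½ k_n (V_GS − V_TN)² = (V_DD − V_GS)/R.
Let x = V_GS − 1.1. Then 125 x² + x − 10.9 = 0, giving x = 0.291 V (positive root), so V_GS = 1.39 V.
I_D = (V_DD − V_GS)/R = (12 − 1.39) / 33.4 = 0.318 mA.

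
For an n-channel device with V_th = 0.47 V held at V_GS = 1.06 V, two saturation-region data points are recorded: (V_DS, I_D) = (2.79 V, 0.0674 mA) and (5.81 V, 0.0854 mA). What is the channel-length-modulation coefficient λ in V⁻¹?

λ = 0.117 V⁻¹

With V_GS fixed, I_D ∝ (1 + λ V_DS) in saturation, so I_D2/I_D1 = (1 + λ V_DS2)/(1 + λ V_DS1).
0.0854/0.0674 = 1.267 = (1 + 5.81 λ)/(1 + 2.79 λ).
Solving: λ (I_D1 V_DS2 − I_D2 V_DS1) = I_D2 − I_D1, so λ = (0.0854 − 0.0674) / (0.0674 × 5.81 − 0.0854 × 2.79) = 0.018 / 0.153 = 0.117 V⁻¹.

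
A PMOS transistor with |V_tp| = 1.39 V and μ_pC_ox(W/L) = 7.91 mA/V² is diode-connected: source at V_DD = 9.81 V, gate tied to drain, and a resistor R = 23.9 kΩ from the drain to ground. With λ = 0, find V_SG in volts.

V_SG = 1.68 V

With gate tied to drain, V_SG = V_SD ≥ V_SG − |V_tp|, so the device is in saturation.
KCL at the drain: ½ k_p (V_SG − |V_tp|)² = (V_DD − V_SG)/R.
Let x = V_SG − 1.39. Then 94.5 x² + x − 8.42 = 0, giving x = 0.293 V (positive root), so V_SG = 1.68 V.
I_D = (V_DD − V_SG)/R = (9.81 − 1.68) / 23.9 = 0.34 mA.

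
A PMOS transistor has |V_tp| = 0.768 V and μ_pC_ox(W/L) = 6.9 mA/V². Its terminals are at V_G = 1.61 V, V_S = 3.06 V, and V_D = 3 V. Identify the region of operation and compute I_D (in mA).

V_SG = V_S − V_G = 3.06 − 1.61 = 1.45 V; V_SD = V_S − V_D = 3.06 − 3 = 0.06 V.
V_ov = V_SG − |V_tp| = 1.45 − 0.768 = 0.682 V.
Since V_SD = 0.06 V < V_ov = 0.682 V, the device is in the triode region.
I_D = k_p [V_ov · V_SD − ½ V_SD²] = 6.9 × [0.682 × 0.06 − 0.5 × 0.06²] = 0.27 mA.

Triode; I_D = 0.270 mA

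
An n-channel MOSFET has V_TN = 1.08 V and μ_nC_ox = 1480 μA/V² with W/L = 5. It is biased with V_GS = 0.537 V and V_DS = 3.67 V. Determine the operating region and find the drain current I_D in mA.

V_GS = 0.537 V < V_TN = 1.08 V, so the transistor is in cutoff.

Cutoff; I_D = 0 mA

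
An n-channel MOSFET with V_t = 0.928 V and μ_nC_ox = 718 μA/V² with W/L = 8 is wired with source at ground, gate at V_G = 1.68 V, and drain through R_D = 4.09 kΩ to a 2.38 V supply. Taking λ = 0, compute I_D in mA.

I_D = 0.548 mA

V_GS = V_G = 1.68 V, so V_ov = 1.68 − 0.928 = 0.752 V.
k_n = μ_nC_ox · (W/L) = 5.744 mA/V².
Assume saturation: I_D = ½ k_n V_ov² = 0.5 × 5.744 × 0.752² = 1.62 mA, giving V_DS = V_DD − I_D R_D = 2.38 − 1.62 × 4.09 = -4.26 V.
But -4.26 V < V_ov = 0.752 V, so the device is actually in triode.
In triode I_D = k_n[V_ov V_DS − ½ V_DS²] and I_D = (V_DD − V_DS)/R_D. Equating: 11.7 V_DS² − 18.67 V_DS + 2.38 = 0, giving V_DS = 0.14 V (the root below V_ov).
I_D = (2.38 − 0.14) / 4.09 = 0.548 mA.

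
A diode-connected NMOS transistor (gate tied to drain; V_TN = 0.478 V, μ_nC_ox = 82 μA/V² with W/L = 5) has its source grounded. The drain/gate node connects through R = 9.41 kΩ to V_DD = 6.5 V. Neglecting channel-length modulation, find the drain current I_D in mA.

With gate tied to drain, V_GS = V_DS ≥ V_GS − V_TN, so the device is in saturation.
k_n = μ_nC_ox · (W/L) = 0.41 mA/V².
KCL at the drain: ½ k_n (V_GS − V_TN)² = (V_DD − V_GS)/R.
Let x = V_GS − 0.478. Then 1.93 x² + x − 6.022 = 0, giving x = 1.53 V (positive root), so V_GS = 2 V.
I_D = (V_DD − V_GS)/R = (6.5 − 2) / 9.41 = 0.478 mA.

I_D = 0.478 mA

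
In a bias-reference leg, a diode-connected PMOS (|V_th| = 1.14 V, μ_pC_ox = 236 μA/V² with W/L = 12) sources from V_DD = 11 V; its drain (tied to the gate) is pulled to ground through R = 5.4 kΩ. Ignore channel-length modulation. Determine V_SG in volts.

V_SG = 2.21 V

With gate tied to drain, V_SG = V_SD ≥ V_SG − |V_th|, so the device is in saturation.
k_p = μ_pC_ox · (W/L) = 2.832 mA/V².
KCL at the drain: ½ k_p (V_SG − |V_th|)² = (V_DD − V_SG)/R.
Let x = V_SG − 1.14. Then 7.65 x² + x − 9.86 = 0, giving x = 1.07 V (positive root), so V_SG = 2.21 V.
I_D = (V_DD − V_SG)/R = (11 − 2.21) / 5.4 = 1.63 mA.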